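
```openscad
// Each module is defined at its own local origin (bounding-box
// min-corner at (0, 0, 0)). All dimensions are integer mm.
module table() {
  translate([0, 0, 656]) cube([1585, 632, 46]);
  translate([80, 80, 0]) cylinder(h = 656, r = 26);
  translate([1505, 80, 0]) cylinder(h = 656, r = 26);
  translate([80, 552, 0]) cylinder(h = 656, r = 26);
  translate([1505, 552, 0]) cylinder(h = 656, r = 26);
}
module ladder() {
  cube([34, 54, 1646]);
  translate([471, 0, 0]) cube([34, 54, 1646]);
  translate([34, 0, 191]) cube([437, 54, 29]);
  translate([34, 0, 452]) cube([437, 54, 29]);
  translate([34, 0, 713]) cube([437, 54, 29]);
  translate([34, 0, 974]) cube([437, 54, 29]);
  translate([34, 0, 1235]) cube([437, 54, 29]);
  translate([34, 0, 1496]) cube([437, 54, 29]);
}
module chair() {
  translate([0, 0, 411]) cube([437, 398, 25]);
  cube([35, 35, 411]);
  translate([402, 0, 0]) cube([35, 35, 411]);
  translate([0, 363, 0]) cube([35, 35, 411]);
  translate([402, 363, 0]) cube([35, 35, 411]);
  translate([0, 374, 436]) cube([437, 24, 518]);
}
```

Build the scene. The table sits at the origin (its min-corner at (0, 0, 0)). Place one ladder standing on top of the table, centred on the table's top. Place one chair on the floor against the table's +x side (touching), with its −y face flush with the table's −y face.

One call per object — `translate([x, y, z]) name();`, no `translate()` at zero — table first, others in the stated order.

table();
translate([540, 289, 702]) ladder();
translate([1585, 0, 0]) chair();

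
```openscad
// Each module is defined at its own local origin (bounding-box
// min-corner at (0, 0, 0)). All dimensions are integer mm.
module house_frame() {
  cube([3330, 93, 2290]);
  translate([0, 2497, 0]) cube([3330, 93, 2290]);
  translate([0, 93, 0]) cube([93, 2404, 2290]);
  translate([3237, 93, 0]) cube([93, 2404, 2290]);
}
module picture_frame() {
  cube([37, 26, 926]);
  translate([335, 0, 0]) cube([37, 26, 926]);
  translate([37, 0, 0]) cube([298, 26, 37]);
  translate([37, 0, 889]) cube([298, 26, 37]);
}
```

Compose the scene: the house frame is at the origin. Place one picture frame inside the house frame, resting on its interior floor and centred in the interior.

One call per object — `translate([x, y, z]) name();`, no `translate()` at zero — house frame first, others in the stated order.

house_frame();
translate([1479, 1282, 0]) picture_frame();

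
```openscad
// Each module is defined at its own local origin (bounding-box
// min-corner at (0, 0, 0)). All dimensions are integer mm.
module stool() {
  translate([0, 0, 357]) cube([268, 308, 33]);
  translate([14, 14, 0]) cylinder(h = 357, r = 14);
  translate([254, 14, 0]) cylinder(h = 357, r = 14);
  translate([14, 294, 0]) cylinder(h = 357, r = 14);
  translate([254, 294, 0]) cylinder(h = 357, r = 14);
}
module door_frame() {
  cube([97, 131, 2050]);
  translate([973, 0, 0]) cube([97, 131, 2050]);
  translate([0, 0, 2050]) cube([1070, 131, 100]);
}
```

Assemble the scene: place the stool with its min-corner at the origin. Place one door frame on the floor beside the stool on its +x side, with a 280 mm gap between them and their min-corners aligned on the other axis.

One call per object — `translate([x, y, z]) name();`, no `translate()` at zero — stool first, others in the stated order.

stool();
translate([548, 0, 0]) door_frame();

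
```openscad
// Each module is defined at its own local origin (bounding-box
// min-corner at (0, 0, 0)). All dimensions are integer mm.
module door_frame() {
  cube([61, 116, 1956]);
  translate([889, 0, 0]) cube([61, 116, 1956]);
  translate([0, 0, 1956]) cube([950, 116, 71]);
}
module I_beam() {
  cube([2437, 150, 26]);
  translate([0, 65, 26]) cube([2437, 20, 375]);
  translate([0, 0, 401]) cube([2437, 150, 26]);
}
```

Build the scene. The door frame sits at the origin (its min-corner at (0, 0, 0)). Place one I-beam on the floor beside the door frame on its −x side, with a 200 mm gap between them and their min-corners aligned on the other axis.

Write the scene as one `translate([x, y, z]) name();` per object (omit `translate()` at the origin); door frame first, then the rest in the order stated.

door_frame();
translate([-2637, 0, 0]) I_beam();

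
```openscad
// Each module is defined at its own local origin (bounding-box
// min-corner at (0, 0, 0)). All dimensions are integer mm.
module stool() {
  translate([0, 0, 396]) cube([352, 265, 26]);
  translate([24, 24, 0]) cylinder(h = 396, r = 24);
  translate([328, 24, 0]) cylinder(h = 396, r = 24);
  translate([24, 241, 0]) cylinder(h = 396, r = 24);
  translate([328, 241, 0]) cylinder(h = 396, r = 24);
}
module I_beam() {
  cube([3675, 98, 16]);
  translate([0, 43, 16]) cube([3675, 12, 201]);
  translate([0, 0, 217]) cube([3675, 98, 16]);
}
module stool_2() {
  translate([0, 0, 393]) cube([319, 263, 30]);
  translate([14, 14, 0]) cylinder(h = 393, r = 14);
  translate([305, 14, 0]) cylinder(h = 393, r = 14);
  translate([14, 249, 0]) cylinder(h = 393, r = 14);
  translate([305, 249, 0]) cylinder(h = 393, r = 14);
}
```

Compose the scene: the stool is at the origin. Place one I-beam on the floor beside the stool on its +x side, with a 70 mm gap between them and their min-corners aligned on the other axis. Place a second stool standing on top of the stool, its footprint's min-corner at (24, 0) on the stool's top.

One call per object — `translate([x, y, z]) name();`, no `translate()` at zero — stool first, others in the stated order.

stool();
translate([422, 0, 0]) I_beam();
translate([24, 0, 422]) stool_2();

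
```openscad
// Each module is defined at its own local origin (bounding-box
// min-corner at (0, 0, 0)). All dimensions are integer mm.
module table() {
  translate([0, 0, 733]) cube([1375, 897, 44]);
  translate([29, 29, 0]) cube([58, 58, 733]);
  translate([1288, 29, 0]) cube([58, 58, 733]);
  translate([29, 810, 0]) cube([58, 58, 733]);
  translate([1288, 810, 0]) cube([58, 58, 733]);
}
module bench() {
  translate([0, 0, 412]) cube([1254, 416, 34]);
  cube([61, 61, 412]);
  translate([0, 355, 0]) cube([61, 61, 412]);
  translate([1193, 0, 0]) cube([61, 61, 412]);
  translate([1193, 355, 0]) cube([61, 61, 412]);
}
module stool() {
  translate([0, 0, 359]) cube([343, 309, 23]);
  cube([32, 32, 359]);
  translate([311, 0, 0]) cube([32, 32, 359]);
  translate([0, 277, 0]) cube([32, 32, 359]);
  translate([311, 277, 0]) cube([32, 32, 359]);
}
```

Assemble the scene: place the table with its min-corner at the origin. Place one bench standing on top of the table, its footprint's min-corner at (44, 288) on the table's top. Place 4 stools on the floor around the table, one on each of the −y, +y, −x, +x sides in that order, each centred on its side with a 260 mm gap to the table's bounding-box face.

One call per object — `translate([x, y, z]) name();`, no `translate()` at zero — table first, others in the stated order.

table();
translate([44, 288, 777]) bench();
translate([516, -569, 0]) stool();
translate([516, 1157, 0]) stool();
translate([-603, 294, 0]) stool();
translate([1635, 294, 0]) stool();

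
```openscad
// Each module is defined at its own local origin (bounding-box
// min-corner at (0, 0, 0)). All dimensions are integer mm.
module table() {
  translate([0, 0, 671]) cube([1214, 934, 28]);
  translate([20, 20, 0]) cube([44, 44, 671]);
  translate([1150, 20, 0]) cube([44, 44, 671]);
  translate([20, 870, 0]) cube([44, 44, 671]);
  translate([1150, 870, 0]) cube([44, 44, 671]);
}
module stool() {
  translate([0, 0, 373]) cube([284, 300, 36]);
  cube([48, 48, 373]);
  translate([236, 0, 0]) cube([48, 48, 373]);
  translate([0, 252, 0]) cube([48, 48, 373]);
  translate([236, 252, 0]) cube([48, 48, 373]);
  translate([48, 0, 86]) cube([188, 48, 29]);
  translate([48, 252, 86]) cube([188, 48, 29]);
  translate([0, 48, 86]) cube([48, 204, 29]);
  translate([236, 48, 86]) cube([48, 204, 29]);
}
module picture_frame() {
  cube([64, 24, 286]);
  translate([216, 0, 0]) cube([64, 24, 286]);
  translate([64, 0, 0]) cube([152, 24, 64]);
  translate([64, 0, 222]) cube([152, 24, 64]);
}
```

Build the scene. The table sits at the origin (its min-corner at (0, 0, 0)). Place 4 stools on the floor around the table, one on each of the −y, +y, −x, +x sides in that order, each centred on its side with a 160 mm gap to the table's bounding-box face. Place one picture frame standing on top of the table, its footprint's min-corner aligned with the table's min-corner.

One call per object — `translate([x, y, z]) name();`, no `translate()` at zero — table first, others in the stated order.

table();
translate([465, -460, 0]) stool();
translate([465, 1094, 0]) stool();
translate([-444, 317, 0]) stool();
translate([1374, 317, 0]) stool();
translate([0, 0, 699]) picture_frame();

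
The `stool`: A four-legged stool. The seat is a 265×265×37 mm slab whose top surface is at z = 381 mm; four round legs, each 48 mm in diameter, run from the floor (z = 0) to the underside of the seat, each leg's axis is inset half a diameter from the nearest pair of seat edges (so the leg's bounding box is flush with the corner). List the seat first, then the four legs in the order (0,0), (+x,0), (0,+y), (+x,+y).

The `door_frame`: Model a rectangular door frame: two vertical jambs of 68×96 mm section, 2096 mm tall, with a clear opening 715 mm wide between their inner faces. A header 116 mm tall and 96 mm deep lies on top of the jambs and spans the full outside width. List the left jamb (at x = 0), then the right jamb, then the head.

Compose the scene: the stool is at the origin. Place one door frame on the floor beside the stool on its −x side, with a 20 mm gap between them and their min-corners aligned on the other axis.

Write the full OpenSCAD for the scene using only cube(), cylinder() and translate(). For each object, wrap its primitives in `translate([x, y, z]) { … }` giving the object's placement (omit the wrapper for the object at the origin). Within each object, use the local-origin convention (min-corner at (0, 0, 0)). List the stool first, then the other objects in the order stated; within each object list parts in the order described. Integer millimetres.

translate([0, 0, 344]) cube([265, 265, 37]);
translate([24, 24, 0]) cylinder(h = 344, r = 24);
translate([241, 24, 0]) cylinder(h = 344, r = 24);
translate([24, 241, 0]) cylinder(h = 344, r = 24);
translate([241, 241, 0]) cylinder(h = 344, r = 24);
translate([-871, 0, 0]) {
  cube([68, 96, 2096]);
  translate([783, 0, 0]) cube([68, 96, 2096]);
  translate([0, 0, 2096]) cube([851, 96, 116]);
}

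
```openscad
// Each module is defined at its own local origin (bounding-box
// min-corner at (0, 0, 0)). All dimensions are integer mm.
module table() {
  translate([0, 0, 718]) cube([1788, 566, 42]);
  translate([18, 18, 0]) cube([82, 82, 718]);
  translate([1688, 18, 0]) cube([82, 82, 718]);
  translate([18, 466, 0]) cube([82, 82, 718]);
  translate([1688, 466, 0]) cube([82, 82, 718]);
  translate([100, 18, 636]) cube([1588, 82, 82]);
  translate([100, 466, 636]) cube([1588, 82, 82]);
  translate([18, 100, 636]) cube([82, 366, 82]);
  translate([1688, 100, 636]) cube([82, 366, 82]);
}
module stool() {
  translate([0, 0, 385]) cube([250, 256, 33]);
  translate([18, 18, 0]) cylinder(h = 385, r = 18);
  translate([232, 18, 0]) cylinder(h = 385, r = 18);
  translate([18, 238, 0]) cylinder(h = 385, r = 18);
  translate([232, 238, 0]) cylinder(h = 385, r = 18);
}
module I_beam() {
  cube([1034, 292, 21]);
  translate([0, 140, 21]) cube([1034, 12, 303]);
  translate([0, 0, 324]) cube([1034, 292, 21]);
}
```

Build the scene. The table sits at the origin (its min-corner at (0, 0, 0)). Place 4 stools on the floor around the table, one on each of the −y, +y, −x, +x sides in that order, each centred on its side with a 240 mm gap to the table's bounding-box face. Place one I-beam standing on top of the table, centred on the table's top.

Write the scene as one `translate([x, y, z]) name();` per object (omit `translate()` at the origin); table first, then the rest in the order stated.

table();
translate([769, -496, 0]) stool();
translate([769, 806, 0]) stool();
translate([-490, 155, 0]) stool();
translate([2028, 155, 0]) stool();
translate([377, 137, 760]) I_beam();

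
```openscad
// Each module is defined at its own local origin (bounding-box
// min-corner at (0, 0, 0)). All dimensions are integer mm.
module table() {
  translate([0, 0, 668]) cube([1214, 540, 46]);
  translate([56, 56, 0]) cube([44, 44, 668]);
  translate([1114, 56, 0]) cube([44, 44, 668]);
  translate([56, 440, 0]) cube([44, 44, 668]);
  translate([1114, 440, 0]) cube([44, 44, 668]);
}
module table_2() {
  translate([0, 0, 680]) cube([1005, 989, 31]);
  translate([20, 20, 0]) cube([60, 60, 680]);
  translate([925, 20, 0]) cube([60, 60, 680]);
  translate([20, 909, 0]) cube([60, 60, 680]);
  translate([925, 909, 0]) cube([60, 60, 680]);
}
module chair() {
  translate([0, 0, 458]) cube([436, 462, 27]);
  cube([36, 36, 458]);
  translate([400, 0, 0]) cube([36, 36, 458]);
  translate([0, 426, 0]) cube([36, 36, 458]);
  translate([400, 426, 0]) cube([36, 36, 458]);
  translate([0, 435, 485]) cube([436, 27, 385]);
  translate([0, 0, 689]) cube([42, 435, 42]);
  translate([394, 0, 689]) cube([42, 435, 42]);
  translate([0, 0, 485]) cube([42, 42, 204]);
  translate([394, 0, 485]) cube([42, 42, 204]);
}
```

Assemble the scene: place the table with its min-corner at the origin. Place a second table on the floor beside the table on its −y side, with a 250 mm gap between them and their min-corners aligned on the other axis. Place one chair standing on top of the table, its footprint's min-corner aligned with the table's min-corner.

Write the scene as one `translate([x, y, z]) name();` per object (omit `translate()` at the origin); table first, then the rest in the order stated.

table();
translate([0, -1239, 0]) table_2();
translate([0, 0, 714]) chair();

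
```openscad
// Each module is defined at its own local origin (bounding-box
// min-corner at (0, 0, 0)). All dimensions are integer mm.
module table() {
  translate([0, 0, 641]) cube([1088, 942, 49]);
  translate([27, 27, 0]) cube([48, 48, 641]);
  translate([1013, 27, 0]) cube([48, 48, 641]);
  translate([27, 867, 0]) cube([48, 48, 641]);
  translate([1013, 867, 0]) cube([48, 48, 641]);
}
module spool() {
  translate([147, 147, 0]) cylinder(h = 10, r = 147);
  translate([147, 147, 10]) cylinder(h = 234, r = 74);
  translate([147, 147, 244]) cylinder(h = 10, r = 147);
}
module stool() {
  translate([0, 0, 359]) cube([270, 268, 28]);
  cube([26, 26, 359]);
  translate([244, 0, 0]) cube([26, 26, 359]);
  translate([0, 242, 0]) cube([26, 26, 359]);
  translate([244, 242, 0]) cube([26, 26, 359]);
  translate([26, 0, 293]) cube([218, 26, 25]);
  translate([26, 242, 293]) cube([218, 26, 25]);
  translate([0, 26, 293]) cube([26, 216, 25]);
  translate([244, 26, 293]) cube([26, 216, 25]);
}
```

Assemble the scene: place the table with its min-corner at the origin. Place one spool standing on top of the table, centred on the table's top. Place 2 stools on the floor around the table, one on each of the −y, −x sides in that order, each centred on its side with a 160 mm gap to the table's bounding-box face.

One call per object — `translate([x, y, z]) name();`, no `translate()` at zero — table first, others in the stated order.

table();
translate([397, 324, 690]) spool();
translate([409, -428, 0]) stool();
translate([-430, 337, 0]) stool();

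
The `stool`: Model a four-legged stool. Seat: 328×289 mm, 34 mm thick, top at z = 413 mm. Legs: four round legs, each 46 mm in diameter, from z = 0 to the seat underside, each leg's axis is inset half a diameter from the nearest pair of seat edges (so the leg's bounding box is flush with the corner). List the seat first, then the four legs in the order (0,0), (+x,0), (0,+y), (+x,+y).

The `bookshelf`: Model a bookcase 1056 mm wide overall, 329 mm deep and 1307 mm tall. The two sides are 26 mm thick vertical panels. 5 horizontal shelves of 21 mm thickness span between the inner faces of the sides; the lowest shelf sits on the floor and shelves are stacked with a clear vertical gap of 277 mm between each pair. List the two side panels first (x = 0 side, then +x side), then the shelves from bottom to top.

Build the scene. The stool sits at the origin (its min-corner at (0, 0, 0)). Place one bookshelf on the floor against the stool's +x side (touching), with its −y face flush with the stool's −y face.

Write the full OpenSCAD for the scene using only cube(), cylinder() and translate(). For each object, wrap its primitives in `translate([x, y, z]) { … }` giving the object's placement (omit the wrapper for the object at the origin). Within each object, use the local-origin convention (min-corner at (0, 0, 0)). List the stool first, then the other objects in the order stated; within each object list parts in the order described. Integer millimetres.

translate([0, 0, 379]) cube([328, 289, 34]);
translate([23, 23, 0]) cylinder(h = 379, r = 23);
translate([305, 23, 0]) cylinder(h = 379, r = 23);
translate([23, 266, 0]) cylinder(h = 379, r = 23);
translate([305, 266, 0]) cylinder(h = 379, r = 23);
translate([328, 0, 0]) {
  cube([26, 329, 1307]);
  translate([1030, 0, 0]) cube([26, 329, 1307]);
  translate([26, 0, 0]) cube([1004, 329, 21]);
  translate([26, 0, 298]) cube([1004, 329, 21]);
  translate([26, 0, 596]) cube([1004, 329, 21]);
  translate([26, 0, 894]) cube([1004, 329, 21]);
  translate([26, 0, 1192]) cube([1004, 329, 21]);
}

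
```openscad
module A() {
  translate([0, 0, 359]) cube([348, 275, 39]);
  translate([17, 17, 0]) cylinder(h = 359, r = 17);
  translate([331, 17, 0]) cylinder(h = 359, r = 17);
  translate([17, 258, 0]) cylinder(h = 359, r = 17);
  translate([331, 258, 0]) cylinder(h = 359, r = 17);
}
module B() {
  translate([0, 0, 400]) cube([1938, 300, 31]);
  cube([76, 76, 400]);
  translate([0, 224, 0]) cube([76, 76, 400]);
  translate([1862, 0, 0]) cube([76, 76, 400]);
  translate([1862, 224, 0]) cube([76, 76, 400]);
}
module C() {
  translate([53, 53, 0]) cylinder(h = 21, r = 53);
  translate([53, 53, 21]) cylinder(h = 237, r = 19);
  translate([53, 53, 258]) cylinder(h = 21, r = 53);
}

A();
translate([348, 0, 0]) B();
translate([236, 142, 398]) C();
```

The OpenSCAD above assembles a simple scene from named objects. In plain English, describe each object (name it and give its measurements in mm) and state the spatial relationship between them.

A is a simple wooden stool: a rectangular seat 348 mm (x) by 275 mm (y), 39 mm thick, top face at z = 398 mm, on four round legs, each 34 mm in diameter. The legs rest on z = 0, each leg's axis is inset half a diameter from the nearest pair of seat edges (so the leg's bounding box is flush with the corner).

B is a long wooden bench with a 1938 mm (x) × 300 mm (y) seat, 31 mm thick, its top surface 431 mm above the floor. Four 76 mm square legs at the seat corners, flush with the edges, run from z = 0 to the seat underside.

C is a spool: two coaxial disc flanges of radius 53 mm and thickness 21 mm, joined by a core cylinder of radius 19 mm and height 237 mm. The lower flange rests on z = 0 and the three cylinders share a vertical axis.

The bench is against the stool's +x side, with their −y faces flush. The spool is on top of the stool.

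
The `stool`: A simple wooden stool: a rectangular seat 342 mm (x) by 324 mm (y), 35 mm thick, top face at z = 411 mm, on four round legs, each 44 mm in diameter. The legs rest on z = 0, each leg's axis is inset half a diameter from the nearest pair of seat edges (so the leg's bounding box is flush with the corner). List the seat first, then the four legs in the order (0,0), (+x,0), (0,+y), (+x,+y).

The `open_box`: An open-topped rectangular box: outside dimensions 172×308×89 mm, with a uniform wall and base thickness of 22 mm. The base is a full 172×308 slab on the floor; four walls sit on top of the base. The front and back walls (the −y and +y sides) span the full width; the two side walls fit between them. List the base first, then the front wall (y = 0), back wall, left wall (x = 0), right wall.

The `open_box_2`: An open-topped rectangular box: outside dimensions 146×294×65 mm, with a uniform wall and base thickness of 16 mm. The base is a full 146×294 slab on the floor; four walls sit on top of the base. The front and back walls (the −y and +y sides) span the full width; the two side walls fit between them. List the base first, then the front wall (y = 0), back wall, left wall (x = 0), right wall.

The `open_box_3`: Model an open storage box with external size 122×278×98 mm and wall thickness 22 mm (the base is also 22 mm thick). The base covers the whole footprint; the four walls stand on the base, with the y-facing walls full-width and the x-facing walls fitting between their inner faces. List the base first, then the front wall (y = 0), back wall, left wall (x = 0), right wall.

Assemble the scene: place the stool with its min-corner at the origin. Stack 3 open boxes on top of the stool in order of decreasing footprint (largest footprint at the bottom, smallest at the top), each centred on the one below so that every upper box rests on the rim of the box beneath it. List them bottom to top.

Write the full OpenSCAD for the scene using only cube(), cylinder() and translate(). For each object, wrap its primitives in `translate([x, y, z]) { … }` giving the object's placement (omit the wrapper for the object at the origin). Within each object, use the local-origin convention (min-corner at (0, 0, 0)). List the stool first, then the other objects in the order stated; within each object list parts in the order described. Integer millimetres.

translate([0, 0, 376]) cube([342, 324, 35]);
translate([22, 22, 0]) cylinder(h = 376, r = 22);
translate([320, 22, 0]) cylinder(h = 376, r = 22);
translate([22, 302, 0]) cylinder(h = 376, r = 22);
translate([320, 302, 0]) cylinder(h = 376, r = 22);
translate([85, 8, 411]) {
  cube([172, 308, 22]);
  translate([0, 0, 22]) cube([172, 22, 67]);
  translate([0, 286, 22]) cube([172, 22, 67]);
  translate([0, 22, 22]) cube([22, 264, 67]);
  translate([150, 22, 22]) cube([22, 264, 67]);
}
translate([98, 15, 500]) {
  cube([146, 294, 16]);
  translate([0, 0, 16]) cube([146, 16, 49]);
  translate([0, 278, 16]) cube([146, 16, 49]);
  translate([0, 16, 16]) cube([16, 262, 49]);
  translate([130, 16, 16]) cube([16, 262, 49]);
}
translate([110, 23, 565]) {
  cube([122, 278, 22]);
  translate([0, 0, 22]) cube([122, 22, 76]);
  translate([0, 256, 22]) cube([122, 22, 76]);
  translate([0, 22, 22]) cube([22, 234, 76]);
  translate([100, 22, 22]) cube([22, 234, 76]);
}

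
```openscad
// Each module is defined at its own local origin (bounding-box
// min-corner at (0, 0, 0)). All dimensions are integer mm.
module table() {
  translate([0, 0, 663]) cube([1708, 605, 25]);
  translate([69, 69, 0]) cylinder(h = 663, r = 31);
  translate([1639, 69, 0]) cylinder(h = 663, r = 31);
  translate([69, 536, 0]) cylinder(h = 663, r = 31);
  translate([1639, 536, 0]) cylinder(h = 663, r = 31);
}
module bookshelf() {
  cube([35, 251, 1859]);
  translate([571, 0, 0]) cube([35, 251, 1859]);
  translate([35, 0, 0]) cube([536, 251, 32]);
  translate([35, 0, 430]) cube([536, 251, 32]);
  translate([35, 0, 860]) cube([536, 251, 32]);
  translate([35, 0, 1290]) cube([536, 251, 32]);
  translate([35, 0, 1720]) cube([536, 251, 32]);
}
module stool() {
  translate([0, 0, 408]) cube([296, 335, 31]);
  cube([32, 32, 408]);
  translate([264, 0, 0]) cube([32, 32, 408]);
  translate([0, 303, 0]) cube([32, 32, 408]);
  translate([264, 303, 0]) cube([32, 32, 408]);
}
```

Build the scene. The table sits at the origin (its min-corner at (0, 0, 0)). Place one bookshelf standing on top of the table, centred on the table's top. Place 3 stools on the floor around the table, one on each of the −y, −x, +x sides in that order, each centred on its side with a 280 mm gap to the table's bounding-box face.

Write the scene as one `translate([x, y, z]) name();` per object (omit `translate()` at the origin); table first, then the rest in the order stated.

table();
translate([551, 177, 688]) bookshelf();
translate([706, -615, 0]) stool();
translate([-576, 135, 0]) stool();
translate([1988, 135, 0]) stool();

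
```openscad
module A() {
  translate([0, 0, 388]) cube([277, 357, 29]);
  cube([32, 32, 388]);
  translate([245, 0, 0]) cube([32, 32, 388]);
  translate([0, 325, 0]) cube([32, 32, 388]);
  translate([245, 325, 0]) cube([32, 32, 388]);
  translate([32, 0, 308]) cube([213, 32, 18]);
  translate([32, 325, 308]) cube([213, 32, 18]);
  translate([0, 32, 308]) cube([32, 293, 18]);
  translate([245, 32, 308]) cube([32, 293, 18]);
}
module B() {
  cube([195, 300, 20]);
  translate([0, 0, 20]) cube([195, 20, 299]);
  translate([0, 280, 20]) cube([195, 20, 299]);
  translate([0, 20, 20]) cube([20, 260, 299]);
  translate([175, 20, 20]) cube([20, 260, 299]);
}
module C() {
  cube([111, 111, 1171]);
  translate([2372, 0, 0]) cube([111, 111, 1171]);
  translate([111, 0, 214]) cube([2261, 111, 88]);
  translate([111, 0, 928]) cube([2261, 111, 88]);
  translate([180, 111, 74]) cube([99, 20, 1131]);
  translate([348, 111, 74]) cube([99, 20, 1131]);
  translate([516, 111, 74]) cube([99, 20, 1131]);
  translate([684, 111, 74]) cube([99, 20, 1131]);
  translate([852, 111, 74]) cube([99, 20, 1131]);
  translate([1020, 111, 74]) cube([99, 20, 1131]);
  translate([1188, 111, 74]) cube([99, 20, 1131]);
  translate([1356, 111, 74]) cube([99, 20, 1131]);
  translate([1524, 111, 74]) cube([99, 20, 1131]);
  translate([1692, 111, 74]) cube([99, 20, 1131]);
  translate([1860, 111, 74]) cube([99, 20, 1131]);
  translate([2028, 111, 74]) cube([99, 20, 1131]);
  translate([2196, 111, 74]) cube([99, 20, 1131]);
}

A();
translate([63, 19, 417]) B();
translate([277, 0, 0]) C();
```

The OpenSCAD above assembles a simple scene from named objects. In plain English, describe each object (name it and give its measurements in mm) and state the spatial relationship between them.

A is a four-legged stool. The seat is 277×357 mm, 29 mm thick, top at z = 417 mm. It stands on four square legs, each 32×32 mm in cross-section, from z = 0 to the seat underside, each flush with a corner of the seat. Four stretchers, 32 mm wide and 18 mm tall, connect adjacent legs with their undersides at z = 308 mm, each running between the inner faces of the legs it joins and aligned with the legs' outer faces on the other axis.

B is an open storage box with external size 195×300×319 mm and wall thickness 20 mm (the base is also 20 mm thick). The base covers the whole footprint; the four walls stand on the base, with the y-facing walls full-width and the x-facing walls fitting between their inner faces.

C is a fence section. Two 111×111 mm posts, 1171 mm tall, stand on the floor with a clear span of 2261 mm between their inner faces. Two horizontal rails of 111×88 mm section span the gap between the posts with their undersides at z = 214 mm and z = 928 mm, flush with the posts' −y face. 13 pickets, each 99 mm wide, 20 mm thick and 1131 mm tall, are fixed to the +y face of the rails with their bottoms at z = 74 mm, evenly spaced across the span with equal gaps (rounded down to the nearest mm) at the −x end and between each pair — any rounding remainder accumulates at the +x end.

The open box is on top of the stool. The fence section is against the stool's +x side, with their −y faces flush.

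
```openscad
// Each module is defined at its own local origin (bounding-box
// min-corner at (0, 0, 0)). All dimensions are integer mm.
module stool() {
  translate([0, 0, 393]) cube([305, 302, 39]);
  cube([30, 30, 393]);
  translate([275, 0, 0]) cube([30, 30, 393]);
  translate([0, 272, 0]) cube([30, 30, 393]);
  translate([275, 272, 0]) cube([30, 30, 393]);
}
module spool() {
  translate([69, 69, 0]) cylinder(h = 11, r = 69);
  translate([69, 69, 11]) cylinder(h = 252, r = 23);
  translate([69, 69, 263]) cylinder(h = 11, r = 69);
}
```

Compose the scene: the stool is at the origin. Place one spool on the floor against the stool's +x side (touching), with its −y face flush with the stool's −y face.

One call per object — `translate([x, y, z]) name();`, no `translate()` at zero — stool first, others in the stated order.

stool();
translate([305, 0, 0]) spool();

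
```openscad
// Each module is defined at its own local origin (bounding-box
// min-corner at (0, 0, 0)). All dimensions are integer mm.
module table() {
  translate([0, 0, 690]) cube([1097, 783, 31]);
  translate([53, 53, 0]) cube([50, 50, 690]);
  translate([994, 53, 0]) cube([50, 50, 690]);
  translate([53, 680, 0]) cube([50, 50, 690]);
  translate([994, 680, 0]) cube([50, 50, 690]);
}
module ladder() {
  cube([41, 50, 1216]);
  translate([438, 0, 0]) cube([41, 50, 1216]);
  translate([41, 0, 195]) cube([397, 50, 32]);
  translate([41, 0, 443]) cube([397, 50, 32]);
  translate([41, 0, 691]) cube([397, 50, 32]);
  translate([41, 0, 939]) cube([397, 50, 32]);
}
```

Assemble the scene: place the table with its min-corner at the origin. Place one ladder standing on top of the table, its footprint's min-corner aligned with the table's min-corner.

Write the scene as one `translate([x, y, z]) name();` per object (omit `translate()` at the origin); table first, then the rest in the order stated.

table();
translate([0, 0, 721]) ladder();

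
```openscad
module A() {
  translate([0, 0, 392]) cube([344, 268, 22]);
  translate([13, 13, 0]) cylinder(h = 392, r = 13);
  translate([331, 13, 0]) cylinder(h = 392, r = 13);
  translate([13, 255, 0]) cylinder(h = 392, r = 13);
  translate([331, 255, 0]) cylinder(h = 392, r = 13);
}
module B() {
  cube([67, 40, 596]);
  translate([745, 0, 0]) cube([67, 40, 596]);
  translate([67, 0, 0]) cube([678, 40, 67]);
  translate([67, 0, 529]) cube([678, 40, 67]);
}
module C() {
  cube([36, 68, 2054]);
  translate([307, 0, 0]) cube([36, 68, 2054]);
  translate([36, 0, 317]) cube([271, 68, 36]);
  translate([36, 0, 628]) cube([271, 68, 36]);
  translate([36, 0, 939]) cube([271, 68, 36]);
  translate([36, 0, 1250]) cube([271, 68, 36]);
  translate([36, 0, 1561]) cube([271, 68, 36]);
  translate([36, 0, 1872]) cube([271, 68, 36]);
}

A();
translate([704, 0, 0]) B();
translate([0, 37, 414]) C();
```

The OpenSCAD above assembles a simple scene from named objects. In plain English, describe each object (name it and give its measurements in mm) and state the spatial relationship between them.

A is a four-legged stool. The seat is a 344×268×22 mm slab whose top surface is at z = 414 mm; four round legs, each 26 mm in diameter, run from the floor (z = 0) to the underside of the seat, each leg's axis is inset half a diameter from the nearest pair of seat edges (so the leg's bounding box is flush with the corner).

B is a rectangular picture frame lying in the x–z plane (depth along y). The opening is 678 mm wide (x) by 462 mm tall (z), surrounded by a border 67 mm wide on all four sides. The frame is 40 mm deep and is made of two full-height vertical stiles with two horizontal rails fitted between them.

C is a wooden ladder with two side rails of 36×68 mm section and 2054 mm height, set 343 mm apart overall. Between them run 6 rectangular rungs (68 mm deep, 36 mm thick), front faces flush with the rails' −y face. The bottom of the first rung is 317 mm above the floor and each subsequent rung is 311 mm higher than the one below.

The picture frame is on the floor beside the stool on its +x side. The ladder is on top of the stool.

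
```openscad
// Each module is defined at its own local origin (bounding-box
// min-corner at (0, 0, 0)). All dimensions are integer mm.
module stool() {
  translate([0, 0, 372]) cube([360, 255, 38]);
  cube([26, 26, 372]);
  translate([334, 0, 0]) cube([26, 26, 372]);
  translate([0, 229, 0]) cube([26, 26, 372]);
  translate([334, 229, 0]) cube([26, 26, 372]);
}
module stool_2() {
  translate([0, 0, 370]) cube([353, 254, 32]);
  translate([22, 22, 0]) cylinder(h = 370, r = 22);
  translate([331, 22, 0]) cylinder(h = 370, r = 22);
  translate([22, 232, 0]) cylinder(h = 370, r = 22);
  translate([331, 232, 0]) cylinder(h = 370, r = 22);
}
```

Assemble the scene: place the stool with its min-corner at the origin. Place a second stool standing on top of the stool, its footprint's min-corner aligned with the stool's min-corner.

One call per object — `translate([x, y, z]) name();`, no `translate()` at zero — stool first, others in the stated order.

stool();
translate([0, 0, 410]) stool_2();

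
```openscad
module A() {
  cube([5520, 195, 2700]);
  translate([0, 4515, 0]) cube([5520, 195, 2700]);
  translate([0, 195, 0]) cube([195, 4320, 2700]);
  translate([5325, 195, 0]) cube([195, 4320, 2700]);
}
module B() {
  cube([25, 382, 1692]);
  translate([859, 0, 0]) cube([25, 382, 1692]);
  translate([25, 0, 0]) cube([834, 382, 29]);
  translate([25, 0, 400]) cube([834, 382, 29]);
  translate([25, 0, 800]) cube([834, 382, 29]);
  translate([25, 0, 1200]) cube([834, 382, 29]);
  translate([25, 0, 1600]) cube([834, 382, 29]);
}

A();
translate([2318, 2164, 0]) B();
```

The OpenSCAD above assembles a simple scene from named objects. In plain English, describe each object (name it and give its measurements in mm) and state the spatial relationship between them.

A is a box-shaped house frame (walls only): outside footprint 5520×4710 mm, wall height 2700 mm, wall thickness 195 mm. The two y-facing walls run the full x-width; the two x-facing walls fit between the inner faces of the y-facing walls.

B is a bookshelf 884 mm wide overall, 382 mm deep and 1692 mm tall. The two sides are 25 mm thick vertical panels. 5 horizontal shelves of 29 mm thickness span between the inner faces of the sides; the lowest shelf sits on the floor and shelves are stacked with a clear vertical gap of 371 mm between each pair.

The bookshelf sits inside the house frame, centred.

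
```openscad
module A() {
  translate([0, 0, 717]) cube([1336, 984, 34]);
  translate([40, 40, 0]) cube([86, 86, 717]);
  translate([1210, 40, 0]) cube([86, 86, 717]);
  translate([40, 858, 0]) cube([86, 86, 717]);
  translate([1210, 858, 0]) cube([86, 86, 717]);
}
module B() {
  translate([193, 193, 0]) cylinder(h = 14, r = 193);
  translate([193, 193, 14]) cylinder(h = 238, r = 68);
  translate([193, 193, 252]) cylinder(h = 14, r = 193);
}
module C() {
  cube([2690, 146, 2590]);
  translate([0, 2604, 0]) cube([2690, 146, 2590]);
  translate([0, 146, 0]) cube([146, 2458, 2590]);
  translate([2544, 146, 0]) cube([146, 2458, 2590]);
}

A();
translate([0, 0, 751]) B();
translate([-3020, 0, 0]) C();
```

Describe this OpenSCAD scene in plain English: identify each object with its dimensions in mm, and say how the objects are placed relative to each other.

A is a rectangular dining table. The top is 1336×984×34 mm with its upper surface at z = 751 mm. It stands on four 86×86 mm square legs, each inset 40 mm from the nearest pair of top edges, running from the floor to the underside of the top.

B is a spool: two coaxial disc flanges of radius 193 mm and thickness 14 mm, joined by a core cylinder of radius 68 mm and height 238 mm. The lower flange rests on z = 0 and the three cylinders share a vertical axis.

C is the wall frame of a small rectangular building: four walls, each 2590 mm tall and 146 mm thick, enclosing a footprint 2690 mm (x) by 2750 mm (y) outside-to-outside, with no floor or roof. The front and back walls (the −y and +y sides) span the full width; the two side walls fit between them.

The spool is on top of the table. The house frame is on the floor beside the table on its −x side.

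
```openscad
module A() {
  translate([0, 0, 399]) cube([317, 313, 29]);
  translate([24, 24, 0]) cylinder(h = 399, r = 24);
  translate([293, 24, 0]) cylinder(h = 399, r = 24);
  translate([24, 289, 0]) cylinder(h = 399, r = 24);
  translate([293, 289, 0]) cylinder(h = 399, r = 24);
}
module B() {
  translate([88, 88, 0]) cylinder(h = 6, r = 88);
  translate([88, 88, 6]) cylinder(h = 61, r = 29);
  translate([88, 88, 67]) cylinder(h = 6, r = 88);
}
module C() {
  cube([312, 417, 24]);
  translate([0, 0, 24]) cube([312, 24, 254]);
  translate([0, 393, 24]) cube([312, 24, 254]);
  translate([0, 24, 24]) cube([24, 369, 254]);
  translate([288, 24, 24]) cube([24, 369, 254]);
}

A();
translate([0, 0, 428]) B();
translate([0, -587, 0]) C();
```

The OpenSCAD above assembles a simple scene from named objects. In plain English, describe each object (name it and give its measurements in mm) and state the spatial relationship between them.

A is a four-legged stool. The seat is a 317×313×29 mm slab whose top surface is at z = 428 mm; four round legs, each 48 mm in diameter, run from the floor (z = 0) to the underside of the seat, each leg's axis is inset half a diameter from the nearest pair of seat edges (so the leg's bounding box is flush with the corner).

B is a spool: two coaxial disc flanges of radius 88 mm and thickness 6 mm, joined by a core cylinder of radius 29 mm and height 61 mm. The lower flange rests on z = 0 and the three cylinders share a vertical axis.

C is an open-topped rectangular box: outside dimensions 312×417×278 mm, with a uniform wall and base thickness of 24 mm. The base is a full 312×417 slab on the floor; four walls sit on top of the base. The front and back walls (the −y and +y sides) span the full width; the two side walls fit between them.

The spool is on top of the stool. The open box is on the floor beside the stool on its −y side.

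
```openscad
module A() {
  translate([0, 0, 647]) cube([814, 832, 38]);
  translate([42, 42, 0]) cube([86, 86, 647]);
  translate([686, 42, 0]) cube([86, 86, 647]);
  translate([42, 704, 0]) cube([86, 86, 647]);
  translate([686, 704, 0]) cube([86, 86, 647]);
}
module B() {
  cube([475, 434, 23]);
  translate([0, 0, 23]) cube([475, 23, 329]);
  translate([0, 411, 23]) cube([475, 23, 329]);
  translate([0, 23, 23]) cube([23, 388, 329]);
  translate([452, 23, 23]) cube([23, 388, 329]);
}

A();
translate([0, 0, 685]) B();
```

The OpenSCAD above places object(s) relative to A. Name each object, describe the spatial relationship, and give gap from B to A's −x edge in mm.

The open box's min-x is at 0; the table's min-x is 0; gap = 0 mm.

A is a table. B is an open box. The open box is on top of the table. The gap from the open box to the table's −x edge is 0 mm.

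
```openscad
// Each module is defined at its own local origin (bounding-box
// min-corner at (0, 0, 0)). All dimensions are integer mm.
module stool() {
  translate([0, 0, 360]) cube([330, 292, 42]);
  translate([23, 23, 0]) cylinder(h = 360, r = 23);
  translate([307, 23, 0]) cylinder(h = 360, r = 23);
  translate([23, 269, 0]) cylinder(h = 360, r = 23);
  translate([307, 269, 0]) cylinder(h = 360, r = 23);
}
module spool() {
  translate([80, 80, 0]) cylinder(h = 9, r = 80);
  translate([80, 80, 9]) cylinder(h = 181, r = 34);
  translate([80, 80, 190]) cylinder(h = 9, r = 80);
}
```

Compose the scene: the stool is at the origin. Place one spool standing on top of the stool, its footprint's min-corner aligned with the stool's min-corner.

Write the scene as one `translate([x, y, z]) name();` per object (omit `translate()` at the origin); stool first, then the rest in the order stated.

stool();
translate([0, 0, 402]) spool();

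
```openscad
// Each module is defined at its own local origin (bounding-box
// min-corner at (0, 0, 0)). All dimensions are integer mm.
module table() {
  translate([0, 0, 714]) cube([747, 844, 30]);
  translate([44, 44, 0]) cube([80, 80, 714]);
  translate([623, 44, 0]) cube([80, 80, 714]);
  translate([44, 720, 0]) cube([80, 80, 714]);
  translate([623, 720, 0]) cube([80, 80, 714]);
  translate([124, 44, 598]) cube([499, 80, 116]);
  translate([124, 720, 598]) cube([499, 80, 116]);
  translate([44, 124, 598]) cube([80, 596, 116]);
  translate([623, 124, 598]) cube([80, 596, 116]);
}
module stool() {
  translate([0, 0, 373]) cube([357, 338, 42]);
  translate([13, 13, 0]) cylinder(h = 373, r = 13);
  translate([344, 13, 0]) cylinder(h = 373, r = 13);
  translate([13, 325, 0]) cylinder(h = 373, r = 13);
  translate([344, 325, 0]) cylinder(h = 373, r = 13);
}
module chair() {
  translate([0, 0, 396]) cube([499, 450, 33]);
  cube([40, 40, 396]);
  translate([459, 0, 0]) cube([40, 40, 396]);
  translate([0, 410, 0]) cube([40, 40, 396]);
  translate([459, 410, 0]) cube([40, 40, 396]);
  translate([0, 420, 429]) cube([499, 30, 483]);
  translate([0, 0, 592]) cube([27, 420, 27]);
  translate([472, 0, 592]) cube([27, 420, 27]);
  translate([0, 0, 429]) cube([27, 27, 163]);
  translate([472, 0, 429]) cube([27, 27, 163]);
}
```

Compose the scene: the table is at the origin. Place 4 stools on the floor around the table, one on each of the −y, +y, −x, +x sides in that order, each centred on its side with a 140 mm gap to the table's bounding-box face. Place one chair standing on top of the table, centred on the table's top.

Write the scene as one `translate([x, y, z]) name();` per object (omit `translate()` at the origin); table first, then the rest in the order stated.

table();
translate([195, -478, 0]) stool();
translate([195, 984, 0]) stool();
translate([-497, 253, 0]) stool();
translate([887, 253, 0]) stool();
translate([124, 197, 744]) chair();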